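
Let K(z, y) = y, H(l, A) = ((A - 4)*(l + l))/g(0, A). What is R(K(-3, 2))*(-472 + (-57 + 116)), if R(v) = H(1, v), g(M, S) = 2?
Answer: 826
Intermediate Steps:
H(l, A) = l*(-4 + A) (H(l, A) = ((A - 4)*(l + l))/2 = ((-4 + A)*(2*l))*(1/2) = (2*l*(-4 + A))*(1/2) = l*(-4 + A))
R(v) = -4 + v (R(v) = 1*(-4 + v) = -4 + v)
R(K(-3, 2))*(-472 + (-57 + 116)) = (-4 + 2)*(-472 + (-57 + 116)) = -2*(-472 + 59) = -2*(-413) = 826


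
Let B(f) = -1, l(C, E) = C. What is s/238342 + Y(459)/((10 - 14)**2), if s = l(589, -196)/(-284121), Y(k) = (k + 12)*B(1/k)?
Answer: -15947581323173/541743739056 ≈ -29.438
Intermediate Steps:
Y(k) = -12 - k (Y(k) = (k + 12)*(-1) = (12 + k)*(-1) = -12 - k)
s = -589/284121 (s = 589/(-284121) = 589*(-1/284121) = -589/284121 ≈ -0.0020731)
s/238342 + Y(459)/((10 - 14)**2) = -589/284121/238342 + (-12 - 1*459)/((10 - 14)**2) = -589/284121*1/238342 + (-12 - 459)/((-4)**2) = -589/67717967382 - 471/16 = -15947581323173/541743739056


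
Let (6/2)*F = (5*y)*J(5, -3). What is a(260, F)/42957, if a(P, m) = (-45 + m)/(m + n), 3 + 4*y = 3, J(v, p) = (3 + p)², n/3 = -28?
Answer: 5/400932 ≈ 1.2471e-5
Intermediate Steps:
n = -84 (n = 3*(-28) = -84)
y = 0 (y = -¾ + (¼)*3 = -¾ + ¾ = 0)
F = 0 (F = ((5*0)*(3 - 3)²)/3 = (0*0²)/3 = (0*0)/3 = (⅓)*0 = 0)
a(P, m) = (-45 + m)/(-84 + m) (a(P, m) = (-45 + m)/(m - 84) = (-45 + m)/(-84 + m))
a(260, F)/42957 = ((-45 + 0)/(-84 + 0))/42957 = (-45/(-84))*(1/42957) = -1/84*(-45)*(1/42957) = (15/28)*(1/42957) = 5/400932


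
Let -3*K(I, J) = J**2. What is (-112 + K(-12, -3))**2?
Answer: 13225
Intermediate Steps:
K(I, J) = -J**2/3
(-112 + K(-12, -3))**2 = (-112 - 1/3*(-3)**2)**2 = (-112 - 1/3*9)**2 = (-112 - 3)**2 = (-115)**2 = 13225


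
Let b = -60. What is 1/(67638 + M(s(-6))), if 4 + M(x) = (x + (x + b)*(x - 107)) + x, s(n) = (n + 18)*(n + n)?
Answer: 1/118550 ≈ 8.4353e-6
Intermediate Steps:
s(n) = 2*n*(18 + n) (s(n) = (18 + n)*(2*n) = 2*n*(18 + n))
M(x) = -4 + 2*x + (-107 + x)*(-60 + x) (M(x) = -4 + ((x + (x - 60)*(x - 107)) + x) = -4 + ((x + (-60 + x)*(-107 + x)) + x) = -4 + ((x + (-107 + x)*(-60 + x)) + x) = -4 + (2*x + (-107 + x)*(-60 + x)) = -4 + 2*x + (-107 + x)*(-60 + x))
1/(67638 + M(s(-6))) = 1/(67638 + (6416 + (2*(-6)*(18 - 6))² - 330*(-6)*(18 - 6))) = 1/(67638 + (6416 + (2*(-6)*12)² - 330*(-6)*12)) = 1/(67638 + (6416 + (-144)² - 165*(-144))) = 1/(67638 + (6416 + 20736 + 23760)) = 1/(67638 + 50912) = 1/118550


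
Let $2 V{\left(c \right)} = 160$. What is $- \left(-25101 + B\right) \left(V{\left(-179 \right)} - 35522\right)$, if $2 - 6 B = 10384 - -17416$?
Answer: $-1053832428$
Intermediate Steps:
$V{\left(c \right)} = 80$ ($V{\left(c \right)} = \frac{1}{2} \cdot 160 = 80$)
$B = -4633$ ($B = \frac{1}{3} - \frac{10384 - -17416}{6} = \frac{1}{3} - \frac{10384 + 17416}{6} = \frac{1}{3} - \frac{13900}{3} = -4633$)
$- \left(-25101 + B\right) \left(V{\left(-179 \right)} - 35522\right) = - \left(-25101 - 4633\right) \left(80 - 35522\right) = - \left(-29734\right) \left(-35442\right) = \left(-1\right) 1053832428 = -1053832428$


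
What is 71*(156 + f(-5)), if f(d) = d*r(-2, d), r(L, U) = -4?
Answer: 12496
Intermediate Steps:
f(d) = -4*d (f(d) = d*(-4) = -4*d)
71*(156 + f(-5)) = 71*(156 - 4*(-5)) = 71*(156 + 20) = 71*176 = 12496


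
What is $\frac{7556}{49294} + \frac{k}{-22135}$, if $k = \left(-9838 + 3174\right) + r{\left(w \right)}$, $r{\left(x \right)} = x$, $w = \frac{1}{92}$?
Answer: $\frac{22804350049}{50191643740} \approx 0.45435$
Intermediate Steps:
$w = \frac{1}{92} \approx 0.01087$
$k = - \frac{613087}{92}$ ($k = \left(-9838 + 3174\right) + \frac{1}{92} = -6664 + \frac{1}{92} = - \frac{613087}{92} \approx -6664.0$)
$\frac{7556}{49294} + \frac{k}{-22135} = \frac{7556}{49294} - \frac{613087}{92 \left(-22135\right)} = 7556 \cdot \frac{1}{49294} - - \frac{613087}{2036420} = \frac{3778}{24647} + \frac{613087}{2036420} = \frac{22804350049}{50191643740}$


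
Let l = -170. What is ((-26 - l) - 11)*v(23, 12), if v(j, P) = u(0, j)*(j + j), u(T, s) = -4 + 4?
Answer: 0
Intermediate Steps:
u(T, s) = 0
v(j, P) = 0 (v(j, P) = 0*(j + j) = 0*(2*j) = 0)
((-26 - l) - 11)*v(23, 12) = ((-26 - 1*(-170)) - 11)*0 = ((-26 + 170) - 11)*0 = (144 - 11)*0 = 133*0 = 0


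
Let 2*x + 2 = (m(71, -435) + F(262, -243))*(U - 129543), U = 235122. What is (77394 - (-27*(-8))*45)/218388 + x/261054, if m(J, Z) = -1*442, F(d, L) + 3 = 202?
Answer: -463963638035/9501843492 ≈ -48.829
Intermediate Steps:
F(d, L) = 199 (F(d, L) = -3 + 202 = 199)
m(J, Z) = -442
x = -25655699/2 (x = -1 + ((-442 + 199)*(235122 - 129543))/2 = -1 + (-243*105579)/2 = -1 + (1/2)*(-25655697) = -1 - 25655697/2 = -25655699/2 ≈ -1.2828e+7)
(77394 - (-27*(-8))*45)/218388 + x/261054 = (77394 - (-27*(-8))*45)/218388 - 25655699/2/261054 = (77394 - 216*45)*(1/218388) - 25655699/2*1/261054 = (77394 - 1*9720)*(1/218388) - 25655699/522108 = (77394 - 9720)*(1/218388) - 25655699/522108 = 67674*(1/218388) - 25655699/522108 = 11279/36398 - 25655699/522108 = -463963638035/9501843492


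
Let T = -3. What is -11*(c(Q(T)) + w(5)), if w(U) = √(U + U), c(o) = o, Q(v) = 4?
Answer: -44 - 11*√10 ≈ -78.785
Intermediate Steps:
w(U) = √2*√U (w(U) = √(2*U) = √2*√U)
-11*(c(Q(T)) + w(5)) = -11*(4 + √2*√5) = -11*(4 + √10) = -44 - 11*√10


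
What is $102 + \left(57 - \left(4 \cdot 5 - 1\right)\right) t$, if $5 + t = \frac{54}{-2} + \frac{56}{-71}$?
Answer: $- \frac{81222}{71} \approx -1144.0$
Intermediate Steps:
$t = - \frac{2328}{71}$ ($t = -5 + \left(\frac{54}{-2} + \frac{56}{-71}\right) = -5 + \left(54 \left(- \frac{1}{2}\right) + 56 \left(- \frac{1}{71}\right)\right) = -5 - \frac{1973}{71} = - \frac{2328}{71} \approx -32.789$)
$102 + \left(57 - \left(4 \cdot 5 - 1\right)\right) t = 102 + \left(57 - \left(4 \cdot 5 - 1\right)\right) \left(- \frac{2328}{71}\right) = 102 + \left(57 - \left(20 - 1\right)\right) \left(- \frac{2328}{71}\right) = 102 + \left(57 - 19\right) \left(- \frac{2328}{71}\right) = 102 + 38 \left(- \frac{2328}{71}\right) = 102 - \frac{88464}{71} = - \frac{81222}{71}$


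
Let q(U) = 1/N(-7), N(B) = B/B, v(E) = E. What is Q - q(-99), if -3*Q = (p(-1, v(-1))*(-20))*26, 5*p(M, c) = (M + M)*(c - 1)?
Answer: 413/3 ≈ 137.67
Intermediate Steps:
p(M, c) = 2*M*(-1 + c)/5 (p(M, c) = ((M + M)*(c - 1))/5 = ((2*M)*(-1 + c))/5 = (2*M*(-1 + c))/5 = 2*M*(-1 + c)/5)
N(B) = 1
Q = 416/3 (Q = -((⅖)*(-1)*(-1 - 1))*(-20)*26/3 = -((⅖)*(-1)*(-2))*(-20)*26/3 = -(⅘)*(-20)*26/3 = -(-16)*26/3 = -⅓*(-416) = 416/3 ≈ 138.67)
q(U) = 1 (q(U) = 1/1 = 1)
Q - q(-99) = 416/3 - 1*1 = 416/3 - 1 = 413/3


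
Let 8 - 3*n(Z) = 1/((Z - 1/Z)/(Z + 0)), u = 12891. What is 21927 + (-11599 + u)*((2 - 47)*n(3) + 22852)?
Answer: 58826947/2 ≈ 2.9413e+7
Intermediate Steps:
n(Z) = 8/3 - Z/(3*(Z - 1/Z)) (n(Z) = 8/3 - (Z + 0)/(Z - 1/Z)/3 = 8/3 - Z/(Z - 1/Z)/3 = 8/3 - Z/(3*(Z - 1/Z)))
21927 + (-11599 + u)*((2 - 47)*n(3) + 22852) = 21927 + (-11599 + 12891)*((2 - 47)*((-8 + 7*3²)/(3*(-1 + 3²))) + 22852) = 21927 + 1292*(-15*(-8 + 7*9)/(-1 + 9) + 22852) = 21927 + 1292*(-15*(-8 + 63)/8 + 22852) = 21927 + 1292*(-15*55/8 + 22852) = 21927 + 1292*(-45*55/24 + 22852) = 21927 + 1292*(-825/8 + 22852) = 21927 + 1292*(181991/8) = 21927 + 58783093/2 = 58826947/2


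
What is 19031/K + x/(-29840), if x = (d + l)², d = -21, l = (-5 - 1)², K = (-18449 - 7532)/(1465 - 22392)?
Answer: 2376824877271/155054608 ≈ 15329.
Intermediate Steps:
K = 25981/20927 (K = -25981/(-20927) = -25981*(-1/20927) = 25981/20927 ≈ 1.2415)
l = 36 (l = (-6)² = 36)
x = 225 (x = (-21 + 36)² = 15² = 225)
19031/K + x/(-29840) = 19031/(25981/20927) + 225/(-29840) = 19031*(20927/25981) + 225*(-1/29840) = 398261737/25981 - 45/5968 = 2376824877271/155054608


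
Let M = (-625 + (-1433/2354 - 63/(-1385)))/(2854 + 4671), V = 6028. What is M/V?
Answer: -2039517653/147889036603000 ≈ -1.3791e-5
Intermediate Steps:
M = -2039517653/24533682250 (M = (-625 + (-1433*1/2354 - 63*(-1/1385)))/7525 = (-625 + (-1433/2354 + 63/1385))*(1/7525) = (-625 - 1836403/3260290)*(1/7525) = -2039517653/3260290*1/7525 = -2039517653/24533682250 ≈ -0.083131)
M/V = -2039517653/24533682250/6028 = -2039517653/24533682250*1/6028 = -2039517653/147889036603000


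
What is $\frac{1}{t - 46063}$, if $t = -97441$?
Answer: $- \frac{1}{143504} \approx -6.9684 \cdot 10^{-6}$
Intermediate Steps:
$\frac{1}{t - 46063} = \frac{1}{-97441 - 46063} = \frac{1}{-143504} = - \frac{1}{143504}$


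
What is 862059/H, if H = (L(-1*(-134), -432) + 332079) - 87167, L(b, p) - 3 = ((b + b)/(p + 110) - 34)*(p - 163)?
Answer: 6609119/2036575 ≈ 3.2452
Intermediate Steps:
L(b, p) = 3 + (-163 + p)*(-34 + 2*b/(110 + p)) (L(b, p) = 3 + ((b + b)/(p + 110) - 34)*(p - 163) = 3 + ((2*b)/(110 + p) - 34)*(-163 + p) = 3 + (2*b/(110 + p) - 34)*(-163 + p) = 3 + (-34 + 2*b/(110 + p))*(-163 + p) = 3 + (-163 + p)*(-34 + 2*b/(110 + p)))
H = 6109725/23 (H = ((609950 - (-326)*(-134) - 34*(-432)² + 1805*(-432) + 2*(-1*(-134))*(-432))/(110 - 432) + 332079) - 87167 = ((609950 - 326*134 - 34*186624 - 779760 + 2*134*(-432))/(-322) + 332079) - 87167 = (-(609950 - 43684 - 6345216 - 779760 - 115776)/322 + 332079) - 87167 = (-1/322*(-6674486) + 332079) - 87167 = (476749/23 + 332079) - 87167 = 8114566/23 - 87167 = 6109725/23 ≈ 2.6564e+5)
862059/H = 862059/(6109725/23) = 862059*(23/6109725) = 6609119/2036575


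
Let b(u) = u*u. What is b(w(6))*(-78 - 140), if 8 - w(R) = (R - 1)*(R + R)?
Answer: -589472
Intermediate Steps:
w(R) = 8 - 2*R*(-1 + R) (w(R) = 8 - (R - 1)*(R + R) = 8 - (-1 + R)*2*R = 8 - 2*R*(-1 + R))
b(u) = u²
b(w(6))*(-78 - 140) = (8 - 2*6² + 2*6)²*(-78 - 140) = (8 - 2*36 + 12)²*(-218) = (8 - 72 + 12)²*(-218) = (-52)²*(-218) = 2704*(-218) = -589472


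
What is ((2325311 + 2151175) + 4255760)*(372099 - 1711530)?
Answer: -11696240992026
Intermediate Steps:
((2325311 + 2151175) + 4255760)*(372099 - 1711530) = (4476486 + 4255760)*(-1339431) = 8732246*(-1339431) = -11696240992026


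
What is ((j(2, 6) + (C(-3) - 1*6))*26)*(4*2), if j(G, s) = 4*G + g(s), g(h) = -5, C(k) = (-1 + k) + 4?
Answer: -624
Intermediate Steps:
C(k) = 3 + k
j(G, s) = -5 + 4*G (j(G, s) = 4*G - 5 = -5 + 4*G)
((j(2, 6) + (C(-3) - 1*6))*26)*(4*2) = (((-5 + 4*2) + ((3 - 3) - 1*6))*26)*(4*2) = (((-5 + 8) + (0 - 6))*26)*8 = ((3 - 6)*26)*8 = -3*26*8 = -78*8 = -624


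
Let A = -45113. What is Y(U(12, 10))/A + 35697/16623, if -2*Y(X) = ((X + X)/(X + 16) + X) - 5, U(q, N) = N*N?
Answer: 31149918551/14498325714 ≈ 2.1485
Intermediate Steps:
U(q, N) = N²
Y(X) = 5/2 - X/2 - X/(16 + X) (Y(X) = -(((X + X)/(X + 16) + X) - 5)/2 = -(((2*X)/(16 + X) + X) - 5)/2 = -((2*X/(16 + X) + X) - 5)/2 = -((X + 2*X/(16 + X)) - 5)/2 = -(-5 + X + 2*X/(16 + X))/2 = 5/2 - X/2 - X/(16 + X))
Y(U(12, 10))/A + 35697/16623 = ((80 - (10²)² - 13*10²)/(2*(16 + 10²)))/(-45113) + 35697/16623 = ((80 - 1*100² - 13*100)/(2*(16 + 100)))*(-1/45113) + 35697*(1/16623) = ((½)*(80 - 1*10000 - 1300)/116)*(-1/45113) + 11899/5541 = ((½)*(1/116)*(80 - 10000 - 1300))*(-1/45113) + 11899/5541 = ((½)*(1/116)*(-11220))*(-1/45113) + 11899/5541 = -2805/58*(-1/45113) + 11899/5541 = 2805/2616554 + 11899/5541 = 31149918551/14498325714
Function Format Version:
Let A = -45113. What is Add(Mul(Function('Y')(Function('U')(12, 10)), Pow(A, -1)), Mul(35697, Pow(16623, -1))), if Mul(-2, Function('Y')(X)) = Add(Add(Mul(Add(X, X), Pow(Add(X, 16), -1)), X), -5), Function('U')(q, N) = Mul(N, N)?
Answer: Rational(31149918551, 14498325714) ≈ 2.1485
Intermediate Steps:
Function('U')(q, N) = Pow(N, 2)
Function('Y')(X) = Add(Rational(5, 2), Mul(Rational(-1, 2), X), Mul(-1, X, Pow(Add(16, X), -1))) (Function('Y')(X) = Mul(Rational(-1, 2), Add(Add(Mul(Add(X, X), Pow(Add(X, 16), -1)), X), -5)) = Mul(Rational(-1, 2), Add(Add(Mul(Mul(2, X), Pow(Add(16, X), -1)), X), -5)) = Mul(Rational(-1, 2), Add(Add(Mul(2, X, Pow(Add(16, X), -1)), X), -5)) = Mul(Rational(-1, 2), Add(Add(X, Mul(2, X, Pow(Add(16, X), -1))), -5)) = Mul(Rational(-1, 2), Add(-5, X, Mul(2, X, Pow(Add(16, X), -1)))) = Add(Rational(5, 2), Mul(Rational(-1, 2), X), Mul(-1, X, Pow(Add(16, X), -1))))
Add(Mul(Function('Y')(Function('U')(12, 10)), Pow(A, -1)), Mul(35697, Pow(16623, -1))) = Add(Mul(Mul(Rational(1, 2), Pow(Add(16, Pow(10, 2)), -1), Add(80, Mul(-1, Pow(Pow(10, 2), 2)), Mul(-13, Pow(10, 2)))), Pow(-45113, -1)), Mul(35697, Pow(16623, -1))) = Add(Mul(Mul(Rational(1, 2), Pow(Add(16, 100), -1), Add(80, Mul(-1, Pow(100, 2)), Mul(-13, 100))), Rational(-1, 45113)), Mul(35697, Rational(1, 16623))) = Add(Mul(Mul(Rational(1, 2), Pow(116, -1), Add(80, Mul(-1, 10000), -1300)), Rational(-1, 45113)), Rational(11899, 5541)) = Add(Mul(Mul(Rational(1, 2), Rational(1, 116), Add(80, -10000, -1300)), Rational(-1, 45113)), Rational(11899, 5541)) = Add(Mul(Mul(Rational(1, 2), Rational(1, 116), -11220), Rational(-1, 45113)), Rational(11899, 5541)) = Add(Mul(Rational(-2805, 58), Rational(-1, 45113)), Rational(11899, 5541)) = Add(Rational(2805, 2616554), Rational(11899, 5541)) = Rational(31149918551, 14498325714)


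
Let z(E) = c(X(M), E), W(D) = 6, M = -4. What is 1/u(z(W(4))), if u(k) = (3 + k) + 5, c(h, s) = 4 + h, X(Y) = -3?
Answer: ⅑ ≈ 0.11111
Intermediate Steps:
z(E) = 1 (z(E) = 4 - 3 = 1)
u(k) = 8 + k
1/u(z(W(4))) = 1/(8 + 1) = 1/9 = ⅑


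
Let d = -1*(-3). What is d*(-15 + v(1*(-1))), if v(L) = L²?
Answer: -42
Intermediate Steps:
d = 3
d*(-15 + v(1*(-1))) = 3*(-15 + (1*(-1))²) = 3*(-15 + (-1)²) = 3*(-15 + 1) = 3*(-14) = -42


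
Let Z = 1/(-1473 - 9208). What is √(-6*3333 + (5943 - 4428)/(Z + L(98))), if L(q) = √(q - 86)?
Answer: √(16201713 - 427197276*√3)/√(-1 + 21362*√3) ≈ 139.86*I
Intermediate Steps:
L(q) = √(-86 + q)
Z = -1/10681 (Z = 1/(-10681) = -1/10681 ≈ -9.3624e-5)
√(-6*3333 + (5943 - 4428)/(Z + L(98))) = √(-6*3333 + (5943 - 4428)/(-1/10681 + √(-86 + 98))) = √(-19998 + 1515/(-1/10681 + √12)) = √(-19998 + 1515/(-1/10681 + 2*√3))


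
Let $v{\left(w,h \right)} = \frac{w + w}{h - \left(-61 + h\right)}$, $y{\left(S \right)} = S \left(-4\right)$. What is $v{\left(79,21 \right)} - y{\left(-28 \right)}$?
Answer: $- \frac{6674}{61} \approx -109.41$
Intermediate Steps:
$y{\left(S \right)} = - 4 S$
$v{\left(w,h \right)} = \frac{2 w}{61}$
$v{\left(79,21 \right)} - y{\left(-28 \right)} = \frac{2}{61} \cdot 79 - \left(-4\right) \left(-28\right) = \frac{158}{61} - 112 = - \frac{6674}{61}$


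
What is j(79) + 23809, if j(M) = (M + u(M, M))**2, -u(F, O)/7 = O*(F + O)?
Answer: 7620440834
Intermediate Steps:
u(F, O) = -7*O*(F + O)
j(M) = (M - 14*M**2)**2 (j(M) = (M - 7*M*(M + M))**2 = (M - 7*M*2*M)**2 = (M - 14*M**2)**2)
j(79) + 23809 = 79**2*(1 - 14*79)**2 + 23809 = 6241*(1 - 1106)**2 + 23809 = 6241*(-1105)**2 + 23809 = 6241*1221025 + 23809 = 7620417025 + 23809 = 7620440834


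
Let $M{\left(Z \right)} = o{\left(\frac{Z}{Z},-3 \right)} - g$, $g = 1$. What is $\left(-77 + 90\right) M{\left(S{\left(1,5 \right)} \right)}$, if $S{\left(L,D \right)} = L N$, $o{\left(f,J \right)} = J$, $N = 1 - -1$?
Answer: $-52$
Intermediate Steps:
$N = 2$ ($N = 1 + 1 = 2$)
$S{\left(L,D \right)} = 2 L$ ($S{\left(L,D \right)} = L 2 = 2 L$)
$M{\left(Z \right)} = -4$ ($M{\left(Z \right)} = -3 - 1 = -4$)
$\left(-77 + 90\right) M{\left(S{\left(1,5 \right)} \right)} = \left(-77 + 90\right) \left(-4\right) = 13 \left(-4\right) = -52$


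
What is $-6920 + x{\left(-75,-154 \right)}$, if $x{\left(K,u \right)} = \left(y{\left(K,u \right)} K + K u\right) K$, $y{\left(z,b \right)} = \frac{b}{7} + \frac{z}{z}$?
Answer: $-991295$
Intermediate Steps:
$y{\left(z,b \right)} = 1 + \frac{b}{7}$ ($y{\left(z,b \right)} = b \frac{1}{7} + 1 = \frac{b}{7} + 1 = 1 + \frac{b}{7}$)
$x{\left(K,u \right)} = K \left(K u + K \left(1 + \frac{u}{7}\right)\right)$ ($x{\left(K,u \right)} = \left(\left(1 + \frac{u}{7}\right) K + K u\right) K = \left(K \left(1 + \frac{u}{7}\right) + K u\right) K = \left(K u + K \left(1 + \frac{u}{7}\right)\right) K = K \left(K u + K \left(1 + \frac{u}{7}\right)\right)$)
$-6920 + x{\left(-75,-154 \right)} = -6920 + \frac{\left(-75\right)^{2} \left(7 + 8 \left(-154\right)\right)}{7} = -6920 + \frac{1}{7} \cdot 5625 \left(7 - 1232\right) = -6920 + \frac{1}{7} \cdot 5625 \left(-1225\right) = -6920 - 984375 = -991295$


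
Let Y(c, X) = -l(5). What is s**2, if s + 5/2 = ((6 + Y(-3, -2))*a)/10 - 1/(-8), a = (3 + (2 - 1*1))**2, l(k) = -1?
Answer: 124609/1600 ≈ 77.881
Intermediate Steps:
a = 16 (a = (3 + (2 - 1))**2 = (3 + 1)**2 = 4**2 = 16)
Y(c, X) = 1 (Y(c, X) = -1*(-1) = 1)
s = 353/40 (s = -5/2 + (((6 + 1)*16)/10 - 1/(-8)) = -5/2 + ((7*16)*(1/10) - 1*(-1/8)) = -5/2 + (112*(1/10) + 1/8) = -5/2 + (56/5 + 1/8) = -5/2 + 453/40 = 353/40 ≈ 8.8250)
s**2 = (353/40)**2 = 124609/1600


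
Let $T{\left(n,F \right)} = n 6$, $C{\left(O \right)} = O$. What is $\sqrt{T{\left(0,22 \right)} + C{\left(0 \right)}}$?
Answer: $0$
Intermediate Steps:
$T{\left(n,F \right)} = 6 n$
$\sqrt{T{\left(0,22 \right)} + C{\left(0 \right)}} = \sqrt{6 \cdot 0 + 0} = \sqrt{0 + 0} = \sqrt{0} = 0$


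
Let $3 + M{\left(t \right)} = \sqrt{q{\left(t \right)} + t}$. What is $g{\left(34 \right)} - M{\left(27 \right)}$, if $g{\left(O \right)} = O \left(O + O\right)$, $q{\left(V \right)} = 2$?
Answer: $2315 - \sqrt{29} \approx 2309.6$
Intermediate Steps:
$M{\left(t \right)} = -3 + \sqrt{2 + t}$
$g{\left(O \right)} = 2 O^{2}$ ($g{\left(O \right)} = O 2 O = 2 O^{2}$)
$g{\left(34 \right)} - M{\left(27 \right)} = 2 \cdot 34^{2} - \left(-3 + \sqrt{2 + 27}\right) = 2 \cdot 1156 - \left(-3 + \sqrt{29}\right) = 2312 + \left(3 - \sqrt{29}\right) = 2315 - \sqrt{29}$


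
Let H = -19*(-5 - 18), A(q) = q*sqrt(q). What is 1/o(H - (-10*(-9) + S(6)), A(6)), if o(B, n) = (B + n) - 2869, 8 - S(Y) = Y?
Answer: -631/1592590 - 3*sqrt(6)/3185180 ≈ -0.00039852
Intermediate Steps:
A(q) = q**(3/2)
S(Y) = 8 - Y
H = 437 (H = -19*(-23) = 437)
o(B, n) = -2869 + B + n
1/o(H - (-10*(-9) + S(6)), A(6)) = 1/(-2869 + (437 - (-10*(-9) + (8 - 1*6))) + 6**(3/2)) = 1/(-2869 + (437 - (90 + (8 - 6))) + 6*sqrt(6)) = 1/(-2869 + (437 - (90 + 2)) + 6*sqrt(6)) = 1/(-2869 + (437 - 1*92) + 6*sqrt(6)) = 1/(-2869 + (437 - 92) + 6*sqrt(6)) = 1/(-2869 + 345 + 6*sqrt(6)) = 1/(-2524 + 6*sqrt(6))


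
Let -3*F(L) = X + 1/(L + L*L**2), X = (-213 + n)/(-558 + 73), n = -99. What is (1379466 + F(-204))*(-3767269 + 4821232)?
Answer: 1995527513609851475863/1372528660 ≈ 1.4539e+12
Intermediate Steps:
X = 312/485 (X = (-213 - 99)/(-558 + 73) = -312/(-485) = -312*(-1/485) = 312/485 ≈ 0.64330)
F(L) = -104/485 - 1/(3*(L + L**3)) (F(L) = -(312/485 + 1/(L + L*L**2))/3 = -(312/485 + 1/(L + L**3))/3 = -104/485 - 1/(3*(L + L**3)))
(1379466 + F(-204))*(-3767269 + 4821232) = (1379466 + (1/1455)*(-485 - 312*(-204) - 312*(-204)**3)/(-204*(1 + (-204)**2)))*(-3767269 + 4821232) = (1379466 + (1/1455)*(-1/204)*(-485 + 63648 - 312*(-8489664))/(1 + 41616))*1053963 = (1379466 + (1/1455)*(-1/204)*(-485 + 63648 + 2648775168)/41617)*1053963 = (1379466 + (1/1455)*(-1/204)*(1/41617)*2648838331)*1053963 = (1379466 - 2648838331/12352757940)*1053963 = (17040206935621709/12352757940)*1053963 = 1995527513609851475863/1372528660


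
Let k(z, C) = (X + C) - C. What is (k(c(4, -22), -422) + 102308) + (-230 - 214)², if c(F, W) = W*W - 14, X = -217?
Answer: 299227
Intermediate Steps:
c(F, W) = -14 + W² (c(F, W) = W² - 14 = -14 + W²)
k(z, C) = -217 (k(z, C) = (-217 + C) - C = -217)
(k(c(4, -22), -422) + 102308) + (-230 - 214)² = (-217 + 102308) + (-230 - 214)² = 102091 + (-444)² = 102091 + 197136 = 299227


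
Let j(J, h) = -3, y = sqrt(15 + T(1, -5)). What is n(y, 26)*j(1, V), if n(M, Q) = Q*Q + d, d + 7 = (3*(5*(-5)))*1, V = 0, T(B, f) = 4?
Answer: -1782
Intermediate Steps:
y = sqrt(19) (y = sqrt(15 + 4) = sqrt(19) ≈ 4.3589)
d = -82 (d = -7 + (3*(5*(-5)))*1 = -7 + (3*(-25))*1 = -7 - 75*1 = -7 - 75 = -82)
n(M, Q) = -82 + Q**2 (n(M, Q) = Q*Q - 82 = Q**2 - 82 = -82 + Q**2)
n(y, 26)*j(1, V) = (-82 + 26**2)*(-3) = (-82 + 676)*(-3) = 594*(-3) = -1782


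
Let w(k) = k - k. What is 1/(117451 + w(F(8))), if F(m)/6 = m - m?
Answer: 1/117451 ≈ 8.5142e-6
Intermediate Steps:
F(m) = 0 (F(m) = 6*(m - m) = 6*0 = 0)
w(k) = 0
1/(117451 + w(F(8))) = 1/(117451 + 0) = 1/117451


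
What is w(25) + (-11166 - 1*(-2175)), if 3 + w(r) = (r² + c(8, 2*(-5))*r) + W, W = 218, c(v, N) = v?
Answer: -7951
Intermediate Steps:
w(r) = 215 + r² + 8*r (w(r) = -3 + ((r² + 8*r) + 218) = -3 + (218 + r² + 8*r) = 215 + r² + 8*r)
w(25) + (-11166 - 1*(-2175)) = (215 + 25² + 8*25) + (-11166 - 1*(-2175)) = (215 + 625 + 200) + (-11166 + 2175) = 1040 - 8991 = -7951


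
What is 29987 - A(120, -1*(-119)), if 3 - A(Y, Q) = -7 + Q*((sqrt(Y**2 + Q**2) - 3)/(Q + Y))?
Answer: 7184257/239 ≈ 30060.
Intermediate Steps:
A(Y, Q) = 10 - Q*(-3 + sqrt(Q**2 + Y**2))/(Q + Y) (A(Y, Q) = 3 - (-7 + Q*((sqrt(Y**2 + Q**2) - 3)/(Q + Y))) = 3 - (-7 + Q*((sqrt(Q**2 + Y**2) - 3)/(Q + Y))) = 3 - (-7 + Q*((-3 + sqrt(Q**2 + Y**2))/(Q + Y))) = 3 - (-7 + Q*(-3 + sqrt(Q**2 + Y**2))/(Q + Y)) = 3 + (7 - Q*(-3 + sqrt(Q**2 + Y**2))/(Q + Y)) = 10 - Q*(-3 + sqrt(Q**2 + Y**2))/(Q + Y))
29987 - A(120, -1*(-119)) = 29987 - (10*120 + 13*(-1*(-119)) - (-1*(-119))*sqrt((-1*(-119))**2 + 120**2))/(-1*(-119) + 120) = 29987 - (1200 + 13*119 - 1*119*sqrt(119**2 + 14400))/(119 + 120) = 29987 - (1200 + 1547 - 1*119*sqrt(14161 + 14400))/239 = 29987 - (1200 + 1547 - 1*119*sqrt(28561))/239 = 29987 - (1200 + 1547 - 1*119*169)/239 = 29987 - (1200 + 1547 - 20111)/239 = 29987 - (-17364)/239 = 29987 - 1*(-17364/239) = 29987 + 17364/239 = 7184257/239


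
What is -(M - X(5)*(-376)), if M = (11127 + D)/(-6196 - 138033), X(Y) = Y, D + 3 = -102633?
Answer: -271242029/144229 ≈ -1880.6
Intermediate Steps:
D = -102636 (D = -3 - 102633 = -102636)
M = 91509/144229 (M = (11127 - 102636)/(-6196 - 138033) = -91509/(-144229) = -91509*(-1/144229) = 91509/144229 ≈ 0.63447)
-(M - X(5)*(-376)) = -(91509/144229 - 5*(-376)) = -(91509/144229 - 1*(-1880)) = -(91509/144229 + 1880) = -1*271242029/144229 = -271242029/144229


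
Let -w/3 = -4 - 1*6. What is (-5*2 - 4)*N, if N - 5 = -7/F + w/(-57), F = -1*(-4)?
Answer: -1449/38 ≈ -38.132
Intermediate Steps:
F = 4
w = 30 (w = -3*(-4 - 1*6) = -3*(-4 - 6) = -3*(-10) = 30)
N = 207/76 (N = 5 + (-7/4 + 30/(-57)) = 5 + (-7*1/4 + 30*(-1/57)) = 5 + (-7/4 - 10/19) = 5 - 173/76 = 207/76 ≈ 2.7237)
(-5*2 - 4)*N = (-5*2 - 4)*(207/76) = (-10 - 4)*(207/76) = -14*207/76 = -1449/38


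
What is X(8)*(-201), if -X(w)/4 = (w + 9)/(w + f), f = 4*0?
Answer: 3417/2 ≈ 1708.5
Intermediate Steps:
f = 0
X(w) = -4*(9 + w)/w (X(w) = -4*(w + 9)/(w + 0) = -4*(9 + w)/w)
X(8)*(-201) = (-4 - 36/8)*(-201) = (-4 - 36*⅛)*(-201) = (-4 - 9/2)*(-201) = -17/2*(-201) = 3417/2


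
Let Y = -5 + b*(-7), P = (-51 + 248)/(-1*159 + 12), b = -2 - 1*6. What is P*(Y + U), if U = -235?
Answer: 36248/147 ≈ 246.58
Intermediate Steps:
b = -8 (b = -2 - 6 = -8)
P = -197/147 (P = 197/(-159 + 12) = 197/(-147) = 197*(-1/147) = -197/147 ≈ -1.3401)
Y = 51 (Y = -5 - 8*(-7) = -5 + 56 = 51)
P*(Y + U) = -197*(51 - 235)/147 = -197/147*(-184) = 36248/147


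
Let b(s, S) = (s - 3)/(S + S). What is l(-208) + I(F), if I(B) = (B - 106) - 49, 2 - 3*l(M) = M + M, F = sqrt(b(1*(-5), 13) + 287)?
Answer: -47/3 + sqrt(48451)/13 ≈ 1.2653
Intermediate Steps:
b(s, S) = (-3 + s)/(2*S) (b(s, S) = (-3 + s)/((2*S)) = (-3 + s)*(1/(2*S)) = (-3 + s)/(2*S))
F = sqrt(48451)/13 (F = sqrt((1/2)*(-3 + 1*(-5))/13 + 287) = sqrt((1/2)*(1/13)*(-3 - 5) + 287) = sqrt((1/2)*(1/13)*(-8) + 287) = sqrt(-4/13 + 287) = sqrt(3727/13) = sqrt(48451)/13 ≈ 16.932)
l(M) = 2/3 - 2*M/3 (l(M) = 2/3 - (M + M)/3 = 2/3 - 2*M/3)
I(B) = -155 + B (I(B) = (-106 + B) - 49 = -155 + B)
l(-208) + I(F) = (2/3 - 2/3*(-208)) + (-155 + sqrt(48451)/13) = (2/3 + 416/3) + (-155 + sqrt(48451)/13) = 418/3 + (-155 + sqrt(48451)/13) = -47/3 + sqrt(48451)/13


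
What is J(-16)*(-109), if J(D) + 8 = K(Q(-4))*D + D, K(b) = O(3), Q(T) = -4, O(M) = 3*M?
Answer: 18312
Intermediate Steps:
K(b) = 9 (K(b) = 3*3 = 9)
J(D) = -8 + 10*D (J(D) = -8 + (9*D + D) = -8 + 10*D)
J(-16)*(-109) = (-8 + 10*(-16))*(-109) = (-8 - 160)*(-109) = -168*(-109) = 18312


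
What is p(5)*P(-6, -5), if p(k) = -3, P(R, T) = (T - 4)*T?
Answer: -135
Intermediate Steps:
P(R, T) = T*(-4 + T) (P(R, T) = (-4 + T)*T = T*(-4 + T))
p(5)*P(-6, -5) = -(-15)*(-4 - 5) = -(-15)*(-9) = -3*45 = -135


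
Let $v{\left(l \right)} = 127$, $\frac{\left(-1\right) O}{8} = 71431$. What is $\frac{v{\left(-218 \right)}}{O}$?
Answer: $- \frac{127}{571448} \approx -0.00022224$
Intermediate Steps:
$O = -571448$ ($O = \left(-8\right) 71431 = -571448$)
$\frac{v{\left(-218 \right)}}{O} = \frac{127}{-571448} = 127 \left(- \frac{1}{571448}\right) = - \frac{127}{571448}$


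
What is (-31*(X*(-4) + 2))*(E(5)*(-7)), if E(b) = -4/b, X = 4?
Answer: 12152/5 ≈ 2430.4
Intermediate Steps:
(-31*(X*(-4) + 2))*(E(5)*(-7)) = (-31*(4*(-4) + 2))*(-4/5*(-7)) = (-31*(-16 + 2))*(-4*⅕*(-7)) = (-31*(-14))*(-⅘*(-7)) = 434*(28/5) = 12152/5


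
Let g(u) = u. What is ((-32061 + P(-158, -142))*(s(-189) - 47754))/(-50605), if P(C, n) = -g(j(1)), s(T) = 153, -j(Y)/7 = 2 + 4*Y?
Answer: -1524136419/50605 ≈ -30118.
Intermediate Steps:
j(Y) = -14 - 28*Y (j(Y) = -7*(2 + 4*Y) = -14 - 28*Y)
P(C, n) = 42 (P(C, n) = -(-14 - 28*1) = -(-14 - 28) = -1*(-42) = 42)
((-32061 + P(-158, -142))*(s(-189) - 47754))/(-50605) = ((-32061 + 42)*(153 - 47754))/(-50605) = -32019*(-47601)*(-1/50605) = 1524136419*(-1/50605) = -1524136419/50605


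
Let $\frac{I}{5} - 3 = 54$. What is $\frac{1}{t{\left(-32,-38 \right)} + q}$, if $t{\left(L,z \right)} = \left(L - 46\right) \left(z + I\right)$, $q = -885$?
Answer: $- \frac{1}{20151} \approx -4.9625 \cdot 10^{-5}$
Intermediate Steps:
$I = 285$ ($I = 15 + 5 \cdot 54 = 15 + 270 = 285$)
$t{\left(L,z \right)} = \left(-46 + L\right) \left(285 + z\right)$ ($t{\left(L,z \right)} = \left(L - 46\right) \left(z + 285\right) = \left(-46 + L\right) \left(285 + z\right)$)
$\frac{1}{t{\left(-32,-38 \right)} + q} = \frac{1}{\left(-13110 - -1748 + 285 \left(-32\right) - -1216\right) - 885} = \frac{1}{\left(-13110 + 1748 - 9120 + 1216\right) - 885} = \frac{1}{-19266 - 885} = \frac{1}{-20151} = - \frac{1}{20151}$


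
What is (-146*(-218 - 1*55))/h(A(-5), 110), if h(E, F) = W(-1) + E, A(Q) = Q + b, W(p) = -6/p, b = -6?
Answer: -39858/5 ≈ -7971.6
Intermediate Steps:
A(Q) = -6 + Q (A(Q) = Q - 6 = -6 + Q)
h(E, F) = 6 + E (h(E, F) = -6/(-1) + E = -6*(-1) + E = 6 + E)
(-146*(-218 - 1*55))/h(A(-5), 110) = (-146*(-218 - 1*55))/(6 + (-6 - 5)) = (-146*(-218 - 55))/(6 - 11) = -146*(-273)/(-5) = 39858*(-1/5) = -39858/5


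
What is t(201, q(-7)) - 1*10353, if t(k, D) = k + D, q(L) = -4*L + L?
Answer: -10131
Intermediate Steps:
q(L) = -3*L
t(k, D) = D + k
t(201, q(-7)) - 1*10353 = (-3*(-7) + 201) - 1*10353 = (21 + 201) - 10353 = 222 - 10353 = -10131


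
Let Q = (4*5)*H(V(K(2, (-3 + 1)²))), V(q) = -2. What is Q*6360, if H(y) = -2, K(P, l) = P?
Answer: -254400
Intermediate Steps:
Q = -40 (Q = (4*5)*(-2) = 20*(-2) = -40)
Q*6360 = -40*6360 = -254400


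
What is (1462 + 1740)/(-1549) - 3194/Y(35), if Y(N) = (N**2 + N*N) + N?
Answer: -12904476/3849265 ≈ -3.3525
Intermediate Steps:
Y(N) = N + 2*N**2 (Y(N) = (N**2 + N**2) + N = 2*N**2 + N = N + 2*N**2)
(1462 + 1740)/(-1549) - 3194/Y(35) = (1462 + 1740)/(-1549) - 3194*1/(35*(1 + 2*35)) = 3202*(-1/1549) - 3194*1/(35*(1 + 70)) = -3202/1549 - 3194/(35*71) = -3202/1549 - 3194/2485 = -12904476/3849265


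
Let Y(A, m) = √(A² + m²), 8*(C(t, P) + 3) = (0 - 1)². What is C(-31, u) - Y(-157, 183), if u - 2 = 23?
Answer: -23/8 - √58138 ≈ -243.99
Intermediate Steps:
u = 25 (u = 2 + 23 = 25)
C(t, P) = -23/8 (C(t, P) = -3 + (0 - 1)²/8 = -3 + (⅛)*(-1)² = -3 + (⅛)*1 = -3 + ⅛ = -23/8)
C(-31, u) - Y(-157, 183) = -23/8 - √((-157)² + 183²) = -23/8 - √(24649 + 33489) = -23/8 - √58138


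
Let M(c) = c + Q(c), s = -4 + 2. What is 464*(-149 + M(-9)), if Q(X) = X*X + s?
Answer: -36656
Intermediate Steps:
s = -2
Q(X) = -2 + X**2 (Q(X) = X*X - 2 = X**2 - 2 = -2 + X**2)
M(c) = -2 + c + c**2 (M(c) = c + (-2 + c**2) = -2 + c + c**2)
464*(-149 + M(-9)) = 464*(-149 + (-2 - 9 + (-9)**2)) = 464*(-149 + (-2 - 9 + 81)) = 464*(-149 + 70) = 464*(-79) = -36656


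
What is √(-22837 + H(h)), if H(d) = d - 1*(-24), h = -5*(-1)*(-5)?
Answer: I*√22838 ≈ 151.12*I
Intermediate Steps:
h = -25 (h = 5*(-5) = -25)
H(d) = 24 + d (H(d) = d + 24 = 24 + d)
√(-22837 + H(h)) = √(-22837 + (24 - 25)) = √(-22837 - 1) = √(-22838) = I*√22838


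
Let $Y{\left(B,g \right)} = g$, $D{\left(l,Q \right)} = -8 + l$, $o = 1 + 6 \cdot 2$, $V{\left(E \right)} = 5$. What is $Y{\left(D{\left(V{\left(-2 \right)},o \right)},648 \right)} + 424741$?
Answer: $425389$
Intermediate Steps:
$o = 13$ ($o = 1 + 12 = 13$)
$Y{\left(D{\left(V{\left(-2 \right)},o \right)},648 \right)} + 424741 = 648 + 424741 = 425389$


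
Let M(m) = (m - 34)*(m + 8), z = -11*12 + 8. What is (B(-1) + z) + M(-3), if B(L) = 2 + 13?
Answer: -294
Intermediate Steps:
z = -124 (z = -132 + 8 = -124)
M(m) = (-34 + m)*(8 + m)
B(L) = 15
(B(-1) + z) + M(-3) = (15 - 124) + (-272 + (-3)² - 26*(-3)) = -109 + (-272 + 9 + 78) = -109 - 185 = -294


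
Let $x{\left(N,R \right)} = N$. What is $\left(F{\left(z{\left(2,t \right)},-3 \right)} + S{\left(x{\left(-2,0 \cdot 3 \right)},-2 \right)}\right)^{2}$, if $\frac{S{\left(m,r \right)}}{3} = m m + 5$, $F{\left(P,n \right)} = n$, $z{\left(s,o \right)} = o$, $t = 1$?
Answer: $576$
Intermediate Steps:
$S{\left(m,r \right)} = 15 + 3 m^{2}$ ($S{\left(m,r \right)} = 3 \left(m m + 5\right) = 3 \left(m^{2} + 5\right) = 3 \left(5 + m^{2}\right) = 15 + 3 m^{2}$)
$\left(F{\left(z{\left(2,t \right)},-3 \right)} + S{\left(x{\left(-2,0 \cdot 3 \right)},-2 \right)}\right)^{2} = \left(-3 + \left(15 + 3 \left(-2\right)^{2}\right)\right)^{2} = \left(-3 + \left(15 + 3 \cdot 4\right)\right)^{2} = \left(-3 + \left(15 + 12\right)\right)^{2} = \left(-3 + 27\right)^{2} = 24^{2} = 576$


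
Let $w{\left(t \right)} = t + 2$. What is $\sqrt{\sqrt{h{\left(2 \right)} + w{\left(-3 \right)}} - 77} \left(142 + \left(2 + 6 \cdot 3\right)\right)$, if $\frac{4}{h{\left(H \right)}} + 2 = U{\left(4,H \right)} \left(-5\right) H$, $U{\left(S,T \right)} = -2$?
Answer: $54 \sqrt{-693 + 3 i \sqrt{7}} \approx 8.1407 + 1421.6 i$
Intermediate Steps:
$w{\left(t \right)} = 2 + t$
$h{\left(H \right)} = \frac{4}{-2 + 10 H}$ ($h{\left(H \right)} = \frac{4}{-2 + \left(-2\right) \left(-5\right) H} = \frac{4}{-2 + 10 H}$)
$\sqrt{\sqrt{h{\left(2 \right)} + w{\left(-3 \right)}} - 77} \left(142 + \left(2 + 6 \cdot 3\right)\right) = \sqrt{\sqrt{\frac{2}{-1 + 5 \cdot 2} + \left(2 - 3\right)} - 77} \left(142 + \left(2 + 6 \cdot 3\right)\right) = \sqrt{\sqrt{\frac{2}{-1 + 10} - 1} - 77} \left(142 + \left(2 + 18\right)\right) = \sqrt{\sqrt{\frac{2}{9} - 1} - 77} \left(142 + 20\right) = \sqrt{\sqrt{2 \cdot \frac{1}{9} - 1} - 77} \cdot 162 = \sqrt{\sqrt{\frac{2}{9} - 1} - 77} \cdot 162 = \sqrt{\sqrt{- \frac{7}{9}} - 77} \cdot 162 = \sqrt{\frac{i \sqrt{7}}{3} - 77} \cdot 162 = \sqrt{-77 + \frac{i \sqrt{7}}{3}} \cdot 162 = 162 \sqrt{-77 + \frac{i \sqrt{7}}{3}}$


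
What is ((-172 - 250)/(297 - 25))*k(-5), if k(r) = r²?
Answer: -5275/136 ≈ -38.787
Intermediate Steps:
((-172 - 250)/(297 - 25))*k(-5) = ((-172 - 250)/(297 - 25))*(-5)² = -422/272*25 = -422*1/272*25 = -211/136*25 = -5275/136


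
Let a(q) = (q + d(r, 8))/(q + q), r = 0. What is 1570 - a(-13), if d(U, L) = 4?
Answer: 40811/26 ≈ 1569.7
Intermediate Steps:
a(q) = (4 + q)/(2*q) (a(q) = (q + 4)/(q + q) = (4 + q)/((2*q)) = (4 + q)*(1/(2*q)) = (4 + q)/(2*q))
1570 - a(-13) = 1570 - (4 - 13)/(2*(-13)) = 1570 - (-1)*(-9)/(2*13) = 1570 - 1*9/26 = 1570 - 9/26 = 40811/26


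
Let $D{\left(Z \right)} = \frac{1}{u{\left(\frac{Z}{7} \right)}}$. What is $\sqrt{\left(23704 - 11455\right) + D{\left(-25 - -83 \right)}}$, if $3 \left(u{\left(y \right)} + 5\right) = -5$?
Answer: $\frac{\sqrt{1224885}}{10} \approx 110.67$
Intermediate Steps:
$u{\left(y \right)} = - \frac{20}{3}$ ($u{\left(y \right)} = -5 + \frac{1}{3} \left(-5\right) = -5 - \frac{5}{3} = - \frac{20}{3}$)
$D{\left(Z \right)} = - \frac{3}{20}$ ($D{\left(Z \right)} = \frac{1}{- \frac{20}{3}} = - \frac{3}{20}$)
$\sqrt{\left(23704 - 11455\right) + D{\left(-25 - -83 \right)}} = \sqrt{\left(23704 - 11455\right) - \frac{3}{20}} = \sqrt{12249 - \frac{3}{20}} = \sqrt{\frac{244977}{20}} = \frac{\sqrt{1224885}}{10}$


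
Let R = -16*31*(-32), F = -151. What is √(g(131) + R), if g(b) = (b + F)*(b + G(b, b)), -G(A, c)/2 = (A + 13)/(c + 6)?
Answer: 2*√62378977/137 ≈ 115.30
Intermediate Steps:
G(A, c) = -2*(13 + A)/(6 + c) (G(A, c) = -2*(A + 13)/(c + 6) = -2*(13 + A)/(6 + c))
g(b) = (-151 + b)*(b + 2*(-13 - b)/(6 + b)) (g(b) = (b - 151)*(b + 2*(-13 - b)/(6 + b)) = (-151 + b)*(b + 2*(-13 - b)/(6 + b)))
R = 15872 (R = -496*(-32) = 15872)
√(g(131) + R) = √((3926 + 131³ - 630*131 - 147*131²)/(6 + 131) + 15872) = √((3926 + 2248091 - 82530 - 147*17161)/137 + 15872) = √((3926 + 2248091 - 82530 - 2522667)/137 + 15872) = √((1/137)*(-353180) + 15872) = √(-353180/137 + 15872) = √(1821284/137) = 2*√62378977/137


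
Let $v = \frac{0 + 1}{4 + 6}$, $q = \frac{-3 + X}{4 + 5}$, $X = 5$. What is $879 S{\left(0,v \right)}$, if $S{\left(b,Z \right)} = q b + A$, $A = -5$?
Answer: $-4395$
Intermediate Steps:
$q = \frac{2}{9}$ ($q = \frac{-3 + 5}{4 + 5} = \frac{2}{9} \approx 0.22222$)
$v = \frac{1}{10}$ ($v = 1 \cdot \frac{1}{10} = \frac{1}{10} \approx 0.1$)
$S{\left(b,Z \right)} = -5 + \frac{2 b}{9}$ ($S{\left(b,Z \right)} = \frac{2 b}{9} - 5 = -5 + \frac{2 b}{9}$)
$879 S{\left(0,v \right)} = 879 \left(-5 + \frac{2}{9} \cdot 0\right) = 879 \left(-5 + 0\right) = 879 \left(-5\right) = -4395$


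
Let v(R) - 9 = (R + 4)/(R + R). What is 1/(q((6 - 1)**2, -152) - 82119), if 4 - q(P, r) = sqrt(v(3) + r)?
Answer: -492690/40457240201 + I*sqrt(5106)/40457240201 ≈ -1.2178e-5 + 1.7662e-9*I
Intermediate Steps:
v(R) = 9 + (4 + R)/(2*R) (v(R) = 9 + (R + 4)/(R + R) = 9 + (4 + R)/((2*R)) = 9 + (4 + R)*(1/(2*R)) = 9 + (4 + R)/(2*R))
q(P, r) = 4 - sqrt(61/6 + r) (q(P, r) = 4 - sqrt((19/2 + 2/3) + r) = 4 - sqrt(61/6 + r))
1/(q((6 - 1)**2, -152) - 82119) = 1/((4 - sqrt(366 + 36*(-152))/6) - 82119) = 1/((4 - sqrt(366 - 5472)/6) - 82119) = 1/((4 - I*sqrt(5106)/6) - 82119) = 1/(-82115 - I*sqrt(5106)/6)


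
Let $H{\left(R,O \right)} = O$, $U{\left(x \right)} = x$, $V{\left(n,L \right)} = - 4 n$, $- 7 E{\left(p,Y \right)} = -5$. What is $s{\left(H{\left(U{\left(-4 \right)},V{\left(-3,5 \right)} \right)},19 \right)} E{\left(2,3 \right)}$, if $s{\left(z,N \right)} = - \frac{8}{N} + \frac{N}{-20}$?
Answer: $- \frac{521}{532} \approx -0.97932$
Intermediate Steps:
$E{\left(p,Y \right)} = \frac{5}{7}$ ($E{\left(p,Y \right)} = \left(- \frac{1}{7}\right) \left(-5\right) = \frac{5}{7}$)
$s{\left(z,N \right)} = - \frac{8}{N} - \frac{N}{20}$ ($s{\left(z,N \right)} = - \frac{8}{N} + N \left(- \frac{1}{20}\right) = - \frac{8}{N} - \frac{N}{20}$)
$s{\left(H{\left(U{\left(-4 \right)},V{\left(-3,5 \right)} \right)},19 \right)} E{\left(2,3 \right)} = \left(- \frac{8}{19} - \frac{19}{20}\right) \frac{5}{7} = \left(- \frac{521}{380}\right) \frac{5}{7} = - \frac{521}{532}$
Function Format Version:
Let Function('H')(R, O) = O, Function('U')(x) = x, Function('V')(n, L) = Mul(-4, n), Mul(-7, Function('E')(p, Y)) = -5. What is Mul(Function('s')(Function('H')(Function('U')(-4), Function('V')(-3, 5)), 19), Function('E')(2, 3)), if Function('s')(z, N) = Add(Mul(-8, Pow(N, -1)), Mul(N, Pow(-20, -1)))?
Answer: Rational(-521, 532) ≈ -0.97932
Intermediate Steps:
Function('E')(p, Y) = Rational(5, 7) (Function('E')(p, Y) = Mul(Rational(-1, 7), -5) = Rational(5, 7))
Function('s')(z, N) = Add(Mul(-8, Pow(N, -1)), Mul(Rational(-1, 20), N)) (Function('s')(z, N) = Add(Mul(-8, Pow(N, -1)), Mul(N, Rational(-1, 20))) = Add(Mul(-8, Pow(N, -1)), Mul(Rational(-1, 20), N)))
Mul(Function('s')(Function('H')(Function('U')(-4), Function('V')(-3, 5)), 19), Function('E')(2, 3)) = Mul(Add(Mul(-8, Pow(19, -1)), Mul(Rational(-1, 20), 19)), Rational(5, 7)) = Mul(Add(Mul(-8, Rational(1, 19)), Rational(-19, 20)), Rational(5, 7)) = Mul(Add(Rational(-8, 19), Rational(-19, 20)), Rational(5, 7)) = Mul(Rational(-521, 380), Rational(5, 7)) = Rational(-521, 532)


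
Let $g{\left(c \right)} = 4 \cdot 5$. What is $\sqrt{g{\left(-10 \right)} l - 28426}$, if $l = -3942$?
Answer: $i \sqrt{107266} \approx 327.51 i$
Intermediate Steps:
$g{\left(c \right)} = 20$
$\sqrt{g{\left(-10 \right)} l - 28426} = \sqrt{20 \left(-3942\right) - 28426} = \sqrt{-78840 - 28426} = \sqrt{-107266} = i \sqrt{107266}$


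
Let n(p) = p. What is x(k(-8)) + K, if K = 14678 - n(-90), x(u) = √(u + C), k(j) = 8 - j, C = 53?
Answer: 14768 + √69 ≈ 14776.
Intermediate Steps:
x(u) = √(53 + u) (x(u) = √(u + 53) = √(53 + u))
K = 14768 (K = 14678 - 1*(-90) = 14678 + 90 = 14768)
x(k(-8)) + K = √(53 + (8 - 1*(-8))) + 14768 = √(53 + (8 + 8)) + 14768 = √(53 + 16) + 14768 = √69 + 14768 = 14768 + √69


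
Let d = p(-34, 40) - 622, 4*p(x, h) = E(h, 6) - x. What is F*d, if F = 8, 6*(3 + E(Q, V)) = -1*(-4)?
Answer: -14738/3 ≈ -4912.7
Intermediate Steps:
E(Q, V) = -7/3 (E(Q, V) = -3 + (-1*(-4))/6 = -3 + (1/6)*4 = -3 + 2/3 = -7/3)
p(x, h) = -7/12 - x/4 (p(x, h) = (-7/3 - x)/4 = -7/12 - x/4)
d = -7369/12 (d = (-7/12 - 1/4*(-34)) - 622 = (-7/12 + 17/2) - 622 = 95/12 - 622 = -7369/12 ≈ -614.08)
F*d = 8*(-7369/12) = -14738/3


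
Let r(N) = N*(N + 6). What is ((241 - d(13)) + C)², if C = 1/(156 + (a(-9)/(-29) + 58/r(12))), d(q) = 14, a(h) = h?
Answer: 12393270542554489/240497064025 ≈ 51532.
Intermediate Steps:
r(N) = N*(6 + N)
C = 3132/490405 (C = 1/(156 + (-9/(-29) + 58/((12*(6 + 12))))) = 1/(156 + (-9*(-1/29) + 58/((12*18)))) = 1/(156 + (9/29 + 58/216)) = 1/(156 + (9/29 + 58*(1/216))) = 1/(156 + (9/29 + 29/108)) = 1/(156 + 1813/3132) = 1/(490405/3132) = 3132/490405 ≈ 0.0063866)
((241 - d(13)) + C)² = ((241 - 1*14) + 3132/490405)² = ((241 - 14) + 3132/490405)² = (227 + 3132/490405)² = (111325067/490405)² = 12393270542554489/240497064025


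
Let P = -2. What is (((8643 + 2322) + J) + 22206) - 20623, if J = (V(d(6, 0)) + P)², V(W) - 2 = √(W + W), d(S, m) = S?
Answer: 12560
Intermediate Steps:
V(W) = 2 + √2*√W (V(W) = 2 + √(W + W) = 2 + √(2*W) = 2 + √2*√W)
J = 12 (J = ((2 + √2*√6) - 2)² = ((2 + 2*√3) - 2)² = (2*√3)² = 12)
(((8643 + 2322) + J) + 22206) - 20623 = (((8643 + 2322) + 12) + 22206) - 20623 = ((10965 + 12) + 22206) - 20623 = (10977 + 22206) - 20623 = 33183 - 20623 = 12560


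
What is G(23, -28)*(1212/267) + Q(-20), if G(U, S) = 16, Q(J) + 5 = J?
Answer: 4239/89 ≈ 47.629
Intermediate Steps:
Q(J) = -5 + J
G(23, -28)*(1212/267) + Q(-20) = 16*(1212/267) + (-5 - 20) = 16*(1212*(1/267)) - 25 = 16*(404/89) - 25 = 6464/89 - 25 = 4239/89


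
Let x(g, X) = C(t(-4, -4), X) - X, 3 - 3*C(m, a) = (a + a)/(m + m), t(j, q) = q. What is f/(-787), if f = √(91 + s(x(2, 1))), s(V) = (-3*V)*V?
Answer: -√13101/9444 ≈ -0.012120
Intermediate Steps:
C(m, a) = 1 - a/(3*m) (C(m, a) = 1 - (a + a)/(3*(m + m)) = 1 - 2*a/(3*(2*m)) = 1 - 2*a*1/(2*m)/3 = 1 - a/(3*m))
x(g, X) = 1 - 11*X/12 (x(g, X) = (-4 - X/3)/(-4) - X = -(-4 - X/3)/4 - X = (1 + X/12) - X = 1 - 11*X/12)
s(V) = -3*V²
f = √13101/12 (f = √(91 - 3*(1 - 11/12*1)²) = √(91 - 3*(1 - 11/12)²) = √(91 - 3*(1/12)²) = √(91 - 3*1/144) = √(91 - 1/48) = √(4367/48) = √13101/12 ≈ 9.5383)
f/(-787) = (√13101/12)/(-787) = (√13101/12)*(-1/787) = -√13101/9444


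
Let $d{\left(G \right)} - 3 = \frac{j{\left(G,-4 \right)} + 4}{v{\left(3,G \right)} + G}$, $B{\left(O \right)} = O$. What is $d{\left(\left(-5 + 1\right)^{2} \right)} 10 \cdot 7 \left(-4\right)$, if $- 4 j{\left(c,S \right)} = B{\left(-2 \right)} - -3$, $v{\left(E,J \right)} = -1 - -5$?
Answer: $- \frac{1785}{2} \approx -892.5$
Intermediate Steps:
$v{\left(E,J \right)} = 4$ ($v{\left(E,J \right)} = -1 + 5 = 4$)
$j{\left(c,S \right)} = - \frac{1}{4}$ ($j{\left(c,S \right)} = - \frac{-2 - -3}{4} = - \frac{-2 + 3}{4} = \left(- \frac{1}{4}\right) 1 = - \frac{1}{4}$)
$d{\left(G \right)} = 3 + \frac{15}{4 \left(4 + G\right)}$ ($d{\left(G \right)} = 3 + \frac{- \frac{1}{4} + 4}{4 + G} = 3 + \frac{15}{4 \left(4 + G\right)}$)
$d{\left(\left(-5 + 1\right)^{2} \right)} 10 \cdot 7 \left(-4\right) = \frac{3 \left(21 + 4 \left(-5 + 1\right)^{2}\right)}{4 \left(4 + \left(-5 + 1\right)^{2}\right)} 10 \cdot 7 \left(-4\right) = \frac{3 \left(21 + 4 \left(-4\right)^{2}\right)}{4 \left(4 + \left(-4\right)^{2}\right)} 70 \left(-4\right) = \frac{3 \left(21 + 4 \cdot 16\right)}{4 \left(4 + 16\right)} \left(-280\right) = \frac{3 \left(21 + 64\right)}{4 \cdot 20} \left(-280\right) = \frac{3}{4} \cdot \frac{1}{20} \cdot 85 \left(-280\right) = \frac{51}{16} \left(-280\right) = - \frac{1785}{2}$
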